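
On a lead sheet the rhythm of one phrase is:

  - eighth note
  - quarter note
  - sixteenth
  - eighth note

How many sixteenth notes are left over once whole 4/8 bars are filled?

1

One bar of 4/8 = 8 sixteenth notes.
Convert each value to sixteenth notes: eighth note = 2; quarter note = 4; sixteenth = 1; eighth note = 2.
Total: 2 + 4 + 1 + 2 = 9.
9 ÷ 8 = 1 complete bar with 1 sixteenth note remaining.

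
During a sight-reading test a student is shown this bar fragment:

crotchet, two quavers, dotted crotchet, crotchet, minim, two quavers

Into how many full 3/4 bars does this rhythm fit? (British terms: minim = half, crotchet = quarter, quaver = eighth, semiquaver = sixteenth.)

One bar of 3/4 = 6 eighth notes.
In eighth notes: crotchet = 2; quaver = 1; quaver = 1; dotted crotchet = 3; crotchet = 2; minim = 4; quaver = 1; quaver = 1.
Adding: 2 + 1 + 1 + 3 + 2 + 4 + 1 + 1 = 15.
15 ÷ 6 = 2 complete bars with 3 left over.

2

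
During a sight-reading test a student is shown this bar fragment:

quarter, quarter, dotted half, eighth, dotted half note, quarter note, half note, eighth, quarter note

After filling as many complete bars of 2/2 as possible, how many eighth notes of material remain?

2

One bar of 2/2 = 8 eighth notes.
Working in eighth notes: quarter = 2; quarter = 2; dotted half = 6; eighth = 1; dotted half note = 6; quarter note = 2; half note = 4; eighth = 1; quarter note = 2.
Adding: 2 + 2 + 6 + 1 + 6 + 2 + 4 + 1 + 2 = 26.
26 ÷ 8 = 3 complete bars with 2 eighth notes remaining.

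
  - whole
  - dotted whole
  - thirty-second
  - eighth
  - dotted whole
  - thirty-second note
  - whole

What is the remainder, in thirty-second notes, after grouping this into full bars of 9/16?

4

One bar of 9/16 = 18 thirty-second notes.
Convert each value to thirty-second notes: whole = 32; dotted whole = 48; thirty-second = 1; eighth = 4; dotted whole = 48; thirty-second note = 1; whole = 32.
Altogether 32 + 48 + 1 + 4 + 48 + 1 + 32 = 166.
166 ÷ 18 = 9 complete bars with 4 thirty-second notes remaining.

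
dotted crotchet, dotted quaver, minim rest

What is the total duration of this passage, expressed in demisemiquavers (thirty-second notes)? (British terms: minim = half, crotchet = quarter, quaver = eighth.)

Working in thirty-second notes: dotted crotchet = 12; dotted quaver = 6; minim rest = 16.
Sum: 12 + 6 + 16 = 34 thirty-second notes.

34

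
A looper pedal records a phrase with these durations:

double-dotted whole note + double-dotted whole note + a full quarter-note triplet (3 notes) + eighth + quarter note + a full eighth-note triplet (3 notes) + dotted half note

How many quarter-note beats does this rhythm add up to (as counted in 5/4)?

One quarter-note beat = 2 eighth notes.
Each duration in eighth notes: double-dotted whole note = 14; double-dotted whole note = 14; a full quarter-note triplet (3 notes) (three triplet quarters span one half) = 4; eighth = 1; quarter note = 2; a full eighth-note triplet (3 notes) (three triplet eighths span one quarter) = 2; dotted half note = 6.
Total: 14 + 14 + 4 + 1 + 2 + 2 + 6 = 43.
43 ÷ 2 = 21.5 beats.

21.5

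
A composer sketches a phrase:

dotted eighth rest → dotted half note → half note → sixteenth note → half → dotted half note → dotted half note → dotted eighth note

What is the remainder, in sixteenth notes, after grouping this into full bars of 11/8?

15

One bar of 11/8 = 22 sixteenth notes.
Express everything in sixteenth notes: dotted eighth rest = 3; dotted half note = 12; half note = 8; sixteenth note = 1; half = 8; dotted half note = 12; dotted half note = 12; dotted eighth note = 3.
Total: 3 + 12 + 8 + 1 + 8 + 12 + 12 + 3 = 59.
59 ÷ 22 = 2 complete bars with 15 sixteenth notes remaining.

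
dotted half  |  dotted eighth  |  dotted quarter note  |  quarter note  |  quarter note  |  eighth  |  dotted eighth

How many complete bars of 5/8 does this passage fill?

3

One bar of 5/8 = 10 sixteenth notes.
In sixteenth notes: dotted half = 12; dotted eighth = 3; dotted quarter note = 6; quarter note = 4; quarter note = 4; eighth = 2; dotted eighth = 3.
Adding: 12 + 3 + 6 + 4 + 4 + 2 + 3 = 34.
34 ÷ 10 = 3 complete bars with 4 left over.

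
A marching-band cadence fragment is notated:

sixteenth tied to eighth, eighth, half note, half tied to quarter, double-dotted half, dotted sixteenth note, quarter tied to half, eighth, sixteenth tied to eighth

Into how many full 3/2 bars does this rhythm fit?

2

One bar of 3/2 = 48 thirty-second notes.
Working in thirty-second notes: sixteenth tied to eighth (sixteenth + eighth) = 6; eighth = 4; half note = 16; half tied to quarter (half + quarter) = 24; double-dotted half = 28; dotted sixteenth note = 3; quarter tied to half (quarter + half) = 24; eighth = 4; sixteenth tied to eighth (sixteenth + eighth) = 6.
Altogether 6 + 4 + 16 + 24 + 28 + 3 + 24 + 4 + 6 = 115.
115 ÷ 48 = 2 complete bars with 19 left over.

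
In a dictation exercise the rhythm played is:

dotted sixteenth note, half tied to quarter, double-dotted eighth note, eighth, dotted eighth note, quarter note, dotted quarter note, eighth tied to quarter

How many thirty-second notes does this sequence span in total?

In thirty-second notes: dotted sixteenth note = 3; half tied to quarter (half + quarter) = 24; double-dotted eighth note = 7; eighth = 4; dotted eighth note = 6; quarter note = 8; dotted quarter note = 12; eighth tied to quarter (eighth + quarter) = 12.
Total: 3 + 24 + 7 + 4 + 6 + 8 + 12 + 12 = 76 thirty-second notes.

76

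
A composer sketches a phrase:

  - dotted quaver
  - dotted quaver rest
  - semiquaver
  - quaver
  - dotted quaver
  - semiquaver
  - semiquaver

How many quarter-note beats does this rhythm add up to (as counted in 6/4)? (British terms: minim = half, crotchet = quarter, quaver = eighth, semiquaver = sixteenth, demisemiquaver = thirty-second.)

One quarter-note beat = 4 sixteenth notes.
In sixteenth notes: dotted quaver = 3; dotted quaver rest = 3; semiquaver = 1; quaver = 2; dotted quaver = 3; semiquaver = 1; semiquaver = 1.
Adding: 3 + 3 + 1 + 2 + 3 + 1 + 1 = 14.
14 ÷ 4 = 3.5 beats.

3.5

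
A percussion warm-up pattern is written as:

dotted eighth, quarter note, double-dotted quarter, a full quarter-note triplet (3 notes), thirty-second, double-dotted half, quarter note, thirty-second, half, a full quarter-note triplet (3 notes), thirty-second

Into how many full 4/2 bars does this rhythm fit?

1

One bar of 4/2 = 64 thirty-second notes.
Express everything in thirty-second notes: dotted eighth = 6; quarter note = 8; double-dotted quarter = 14; a full quarter-note triplet (3 notes) (three triplet quarters span one half) = 16; thirty-second = 1; double-dotted half = 28; quarter note = 8; thirty-second = 1; half = 16; a full quarter-note triplet (3 notes) (three triplet quarters span one half) = 16; thirty-second = 1.
Total: 6 + 8 + 14 + 16 + 1 + 28 + 8 + 1 + 16 + 16 + 1 = 115.
115 ÷ 64 = 1 complete bar with 51 left over.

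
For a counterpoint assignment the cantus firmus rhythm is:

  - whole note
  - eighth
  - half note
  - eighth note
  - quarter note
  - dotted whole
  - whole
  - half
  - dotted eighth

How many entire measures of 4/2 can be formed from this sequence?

2

One bar of 4/2 = 32 sixteenth notes.
Express everything in sixteenth notes: whole note = 16; eighth = 2; half note = 8; eighth note = 2; quarter note = 4; dotted whole = 24; whole = 16; half = 8; dotted eighth = 3.
Altogether 16 + 2 + 8 + 2 + 4 + 24 + 16 + 8 + 3 = 83.
83 ÷ 32 = 2 complete bars with 19 left over.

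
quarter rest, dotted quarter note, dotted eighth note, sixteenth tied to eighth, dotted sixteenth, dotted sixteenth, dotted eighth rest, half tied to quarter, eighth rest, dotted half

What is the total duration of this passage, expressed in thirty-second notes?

96

In thirty-second notes: quarter rest = 8; dotted quarter note = 12; dotted eighth note = 6; sixteenth tied to eighth (sixteenth + eighth) = 6; dotted sixteenth = 3; dotted sixteenth = 3; dotted eighth rest = 6; half tied to quarter (half + quarter) = 24; eighth rest = 4; dotted half = 24.
Total: 8 + 12 + 6 + 6 + 3 + 3 + 6 + 24 + 4 + 24 = 96 thirty-second notes.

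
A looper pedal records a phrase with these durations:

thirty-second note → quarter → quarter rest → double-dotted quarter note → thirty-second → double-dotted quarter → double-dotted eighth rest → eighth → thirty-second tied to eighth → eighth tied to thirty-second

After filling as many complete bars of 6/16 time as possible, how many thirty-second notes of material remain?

7

One bar of 6/16 = 12 thirty-second notes.
In thirty-second notes: thirty-second note = 1; quarter = 8; quarter rest = 8; double-dotted quarter note = 14; thirty-second = 1; double-dotted quarter = 14; double-dotted eighth rest = 7; eighth = 4; thirty-second tied to eighth (thirty-second + eighth) = 5; eighth tied to thirty-second (eighth + thirty-second) = 5.
Total: 1 + 8 + 8 + 14 + 1 + 14 + 7 + 4 + 5 + 5 = 67.
67 ÷ 12 = 5 complete bars with 7 thirty-second notes remaining.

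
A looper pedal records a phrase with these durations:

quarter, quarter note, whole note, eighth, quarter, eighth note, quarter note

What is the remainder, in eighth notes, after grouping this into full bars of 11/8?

One bar of 11/8 = 11 eighth notes.
Convert each value to eighth notes: quarter = 2; quarter note = 2; whole note = 8; eighth = 1; quarter = 2; eighth note = 1; quarter note = 2.
Adding: 2 + 2 + 8 + 1 + 2 + 1 + 2 = 18.
18 ÷ 11 = 1 complete bar with 7 eighth notes remaining.

7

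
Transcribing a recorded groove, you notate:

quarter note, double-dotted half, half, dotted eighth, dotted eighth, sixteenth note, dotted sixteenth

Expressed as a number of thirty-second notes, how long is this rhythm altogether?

69

Express everything in thirty-second notes: quarter note = 8; double-dotted half = 28; half = 16; dotted eighth = 6; dotted eighth = 6; sixteenth note = 2; dotted sixteenth = 3.
Altogether 8 + 28 + 16 + 6 + 6 + 2 + 3 = 69 thirty-second notes.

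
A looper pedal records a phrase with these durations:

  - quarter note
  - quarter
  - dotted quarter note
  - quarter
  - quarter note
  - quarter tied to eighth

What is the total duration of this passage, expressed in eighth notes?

14

Convert each value to eighth notes: quarter note = 2; quarter = 2; dotted quarter note = 3; quarter = 2; quarter note = 2; quarter tied to eighth (quarter + eighth) = 3.
Altogether 2 + 2 + 3 + 2 + 2 + 3 = 14 eighth notes.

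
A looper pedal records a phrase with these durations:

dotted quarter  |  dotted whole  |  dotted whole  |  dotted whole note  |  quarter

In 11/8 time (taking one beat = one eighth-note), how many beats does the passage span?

One eighth-note beat = 2 sixteenth notes.
In sixteenth notes: dotted quarter = 6; dotted whole = 24; dotted whole = 24; dotted whole note = 24; quarter = 4.
Sum: 6 + 24 + 24 + 24 + 4 = 82.
82 ÷ 2 = 41 beats.

41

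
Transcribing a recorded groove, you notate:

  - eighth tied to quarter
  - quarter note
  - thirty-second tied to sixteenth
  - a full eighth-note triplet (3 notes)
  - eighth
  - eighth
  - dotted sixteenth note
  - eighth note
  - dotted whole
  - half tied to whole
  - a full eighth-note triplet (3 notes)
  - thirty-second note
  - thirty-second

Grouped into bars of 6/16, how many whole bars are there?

One bar of 6/16 = 12 thirty-second notes.
Convert each value to thirty-second notes: eighth tied to quarter (eighth + quarter) = 12; quarter note = 8; thirty-second tied to sixteenth (thirty-second + sixteenth) = 3; a full eighth-note triplet (3 notes) (three triplet eighths span one quarter) = 8; eighth = 4; eighth = 4; dotted sixteenth note = 3; eighth note = 4; dotted whole = 48; half tied to whole (half + whole) = 48; a full eighth-note triplet (3 notes) (three triplet eighths span one quarter) = 8; thirty-second note = 1; thirty-second = 1.
Sum: 12 + 8 + 3 + 8 + 4 + 4 + 3 + 4 + 48 + 48 + 8 + 1 + 1 = 152.
152 ÷ 12 = 12 complete bars with 8 left over.

12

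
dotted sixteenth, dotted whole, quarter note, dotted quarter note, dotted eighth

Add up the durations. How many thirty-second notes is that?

Convert each value to thirty-second notes: dotted sixteenth = 3; dotted whole = 48; quarter note = 8; dotted quarter note = 12; dotted eighth = 6.
Total: 3 + 48 + 8 + 12 + 6 = 77 thirty-second notes.

77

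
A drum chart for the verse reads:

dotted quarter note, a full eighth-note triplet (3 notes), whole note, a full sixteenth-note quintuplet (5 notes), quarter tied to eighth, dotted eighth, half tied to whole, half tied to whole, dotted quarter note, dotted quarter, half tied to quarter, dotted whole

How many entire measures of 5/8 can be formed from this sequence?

13

One bar of 5/8 = 10 sixteenth notes.
Working in sixteenth notes: dotted quarter note = 6; a full eighth-note triplet (3 notes) (three triplet eighths span one quarter) = 4; whole note = 16; a full sixteenth-note quintuplet (5 notes) (five quintuplet sixteenths span one quarter) = 4; quarter tied to eighth (quarter + eighth) = 6; dotted eighth = 3; half tied to whole (half + whole) = 24; half tied to whole (half + whole) = 24; dotted quarter note = 6; dotted quarter = 6; half tied to quarter (half + quarter) = 12; dotted whole = 24.
Sum: 6 + 4 + 16 + 4 + 6 + 3 + 24 + 24 + 6 + 6 + 12 + 24 = 135.
135 ÷ 10 = 13 complete bars with 5 left over.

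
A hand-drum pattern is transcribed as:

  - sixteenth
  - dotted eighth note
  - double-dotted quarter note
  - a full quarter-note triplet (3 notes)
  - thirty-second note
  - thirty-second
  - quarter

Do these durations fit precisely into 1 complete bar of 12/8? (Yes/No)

Yes

One bar of 12/8 = 48 thirty-second notes.
Working in thirty-second notes: sixteenth = 2; dotted eighth note = 6; double-dotted quarter note = 14; a full quarter-note triplet (3 notes) (three triplet quarters span one half) = 16; thirty-second note = 1; thirty-second = 1; quarter = 8.
Altogether 2 + 6 + 14 + 16 + 1 + 1 + 8 = 48.
48 equals 48, so the answer is Yes.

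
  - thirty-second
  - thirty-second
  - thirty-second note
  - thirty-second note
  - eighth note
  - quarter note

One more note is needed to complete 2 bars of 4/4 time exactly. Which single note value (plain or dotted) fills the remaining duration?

2 bars of 4/4 = 64 thirty-second notes.
Convert each value to thirty-second notes: thirty-second = 1; thirty-second = 1; thirty-second note = 1; thirty-second note = 1; eighth note = 4; quarter note = 8.
Altogether 1 + 1 + 1 + 1 + 4 + 8 = 16.
Remaining: 64 − 16 = 48 thirty-second notes, which is a dotted whole note.

dotted whole note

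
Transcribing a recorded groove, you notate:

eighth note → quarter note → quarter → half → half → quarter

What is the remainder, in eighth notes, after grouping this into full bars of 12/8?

3

One bar of 12/8 = 12 eighth notes.
Express everything in eighth notes: eighth note = 1; quarter note = 2; quarter = 2; half = 4; half = 4; quarter = 2.
Sum: 1 + 2 + 2 + 4 + 4 + 2 = 15.
15 ÷ 12 = 1 complete bar with 3 eighth notes remaining.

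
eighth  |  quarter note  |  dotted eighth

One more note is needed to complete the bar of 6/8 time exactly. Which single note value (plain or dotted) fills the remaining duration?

The bar of 6/8 = 12 sixteenth notes.
Working in sixteenth notes: eighth = 2; quarter note = 4; dotted eighth = 3.
Sum: 2 + 4 + 3 = 9.
Remaining: 12 − 9 = 3 sixteenth notes, which is a dotted eighth note.

dotted eighth note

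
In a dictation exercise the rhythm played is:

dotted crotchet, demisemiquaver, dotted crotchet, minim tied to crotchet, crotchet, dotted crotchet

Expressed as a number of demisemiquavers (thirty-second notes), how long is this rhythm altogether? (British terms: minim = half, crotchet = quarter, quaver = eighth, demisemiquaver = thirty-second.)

Express everything in thirty-second notes: dotted crotchet = 12; demisemiquaver = 1; dotted crotchet = 12; minim tied to crotchet (minim + crotchet) = 24; crotchet = 8; dotted crotchet = 12.
Adding: 12 + 1 + 12 + 24 + 8 + 12 = 69 thirty-second notes.

69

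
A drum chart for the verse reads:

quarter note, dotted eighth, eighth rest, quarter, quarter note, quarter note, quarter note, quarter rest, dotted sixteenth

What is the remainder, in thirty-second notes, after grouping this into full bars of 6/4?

One bar of 6/4 = 48 thirty-second notes.
Working in thirty-second notes: quarter note = 8; dotted eighth = 6; eighth rest = 4; quarter = 8; quarter note = 8; quarter note = 8; quarter note = 8; quarter rest = 8; dotted sixteenth = 3.
Altogether 8 + 6 + 4 + 8 + 8 + 8 + 8 + 8 + 3 = 61.
61 ÷ 48 = 1 complete bar with 13 thirty-second notes remaining.

13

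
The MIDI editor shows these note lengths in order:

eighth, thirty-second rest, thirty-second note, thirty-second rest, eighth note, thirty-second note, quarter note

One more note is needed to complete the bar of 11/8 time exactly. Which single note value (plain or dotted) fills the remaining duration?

The bar of 11/8 = 44 thirty-second notes.
Working in thirty-second notes: eighth = 4; thirty-second rest = 1; thirty-second note = 1; thirty-second rest = 1; eighth note = 4; thirty-second note = 1; quarter note = 8.
Sum: 4 + 1 + 1 + 1 + 4 + 1 + 8 = 20.
Remaining: 44 − 20 = 24 thirty-second notes, which is a dotted half note.

dotted half note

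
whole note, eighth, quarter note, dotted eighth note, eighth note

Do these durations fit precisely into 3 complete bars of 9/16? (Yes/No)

One bar of 9/16 = 9 sixteenth notes, so 3 bars = 27.
In sixteenth notes: whole note = 16; eighth = 2; quarter note = 4; dotted eighth note = 3; eighth note = 2.
Altogether 16 + 2 + 4 + 3 + 2 = 27.
27 equals 27, so the answer is Yes.

Yes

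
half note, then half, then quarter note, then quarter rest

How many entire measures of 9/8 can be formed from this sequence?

One bar of 9/8 = 9 eighth notes.
In eighth notes: half note = 4; half = 4; quarter note = 2; quarter rest = 2.
Adding: 4 + 4 + 2 + 2 = 12.
12 ÷ 9 = 1 complete bar with 3 left over.

1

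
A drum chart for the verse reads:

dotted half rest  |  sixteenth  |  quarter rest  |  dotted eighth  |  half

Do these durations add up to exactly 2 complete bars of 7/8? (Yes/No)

One bar of 7/8 = 14 sixteenth notes, so 2 bars = 28.
Each duration in sixteenth notes: dotted half rest = 12; sixteenth = 1; quarter rest = 4; dotted eighth = 3; half = 8.
Adding: 12 + 1 + 4 + 3 + 8 = 28.
28 equals 28, so the answer is Yes.

Yes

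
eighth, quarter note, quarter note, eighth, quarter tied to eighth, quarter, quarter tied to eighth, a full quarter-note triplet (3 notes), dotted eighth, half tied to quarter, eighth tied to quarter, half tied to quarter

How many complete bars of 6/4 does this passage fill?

One bar of 6/4 = 24 sixteenth notes.
Each duration in sixteenth notes: eighth = 2; quarter note = 4; quarter note = 4; eighth = 2; quarter tied to eighth (quarter + eighth) = 6; quarter = 4; quarter tied to eighth (quarter + eighth) = 6; a full quarter-note triplet (3 notes) (three triplet quarters span one half) = 8; dotted eighth = 3; half tied to quarter (half + quarter) = 12; eighth tied to quarter (eighth + quarter) = 6; half tied to quarter (half + quarter) = 12.
Total: 2 + 4 + 4 + 2 + 6 + 4 + 6 + 8 + 3 + 12 + 6 + 12 = 69.
69 ÷ 24 = 2 complete bars with 21 left over.

2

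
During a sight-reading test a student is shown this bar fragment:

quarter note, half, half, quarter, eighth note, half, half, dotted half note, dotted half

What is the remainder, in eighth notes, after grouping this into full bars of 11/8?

0

One bar of 11/8 = 11 eighth notes.
Each duration in eighth notes: quarter note = 2; half = 4; half = 4; quarter = 2; eighth note = 1; half = 4; half = 4; dotted half note = 6; dotted half = 6.
Total: 2 + 4 + 4 + 2 + 1 + 4 + 4 + 6 + 6 = 33.
33 ÷ 11 = 3 complete bars with 0 eighth notes remaining.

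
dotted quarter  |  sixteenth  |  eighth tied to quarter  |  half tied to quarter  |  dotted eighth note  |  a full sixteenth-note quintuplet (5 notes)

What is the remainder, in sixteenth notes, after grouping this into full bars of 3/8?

2

One bar of 3/8 = 6 sixteenth notes.
In sixteenth notes: dotted quarter = 6; sixteenth = 1; eighth tied to quarter (eighth + quarter) = 6; half tied to quarter (half + quarter) = 12; dotted eighth note = 3; a full sixteenth-note quintuplet (5 notes) (five quintuplet sixteenths span one quarter) = 4.
Total: 6 + 1 + 6 + 12 + 3 + 4 = 32.
32 ÷ 6 = 5 complete bars with 2 sixteenth notes remaining.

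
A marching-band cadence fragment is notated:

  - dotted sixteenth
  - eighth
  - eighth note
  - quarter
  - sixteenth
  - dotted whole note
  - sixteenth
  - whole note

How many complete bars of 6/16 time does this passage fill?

One bar of 6/16 = 12 thirty-second notes.
In thirty-second notes: dotted sixteenth = 3; eighth = 4; eighth note = 4; quarter = 8; sixteenth = 2; dotted whole note = 48; sixteenth = 2; whole note = 32.
Sum: 3 + 4 + 4 + 8 + 2 + 48 + 2 + 32 = 103.
103 ÷ 12 = 8 complete bars with 7 left over.

8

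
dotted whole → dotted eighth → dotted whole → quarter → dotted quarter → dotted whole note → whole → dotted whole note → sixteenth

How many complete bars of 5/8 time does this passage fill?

One bar of 5/8 = 10 sixteenth notes.
In sixteenth notes: dotted whole = 24; dotted eighth = 3; dotted whole = 24; quarter = 4; dotted quarter = 6; dotted whole note = 24; whole = 16; dotted whole note = 24; sixteenth = 1.
Sum: 24 + 3 + 24 + 4 + 6 + 24 + 16 + 24 + 1 = 126.
126 ÷ 10 = 12 complete bars with 6 left over.

12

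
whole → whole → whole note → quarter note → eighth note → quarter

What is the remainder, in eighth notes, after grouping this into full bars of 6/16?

One bar of 6/16 = 3 eighth notes.
Convert each value to eighth notes: whole = 8; whole = 8; whole note = 8; quarter note = 2; eighth note = 1; quarter = 2.
Altogether 8 + 8 + 8 + 2 + 1 + 2 = 29.
29 ÷ 3 = 9 complete bars with 2 eighth notes remaining.

2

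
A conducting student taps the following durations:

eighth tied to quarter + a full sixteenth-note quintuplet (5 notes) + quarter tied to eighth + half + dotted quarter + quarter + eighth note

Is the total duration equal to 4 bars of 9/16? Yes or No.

Yes

One bar of 9/16 = 9 sixteenth notes, so 4 bars = 36.
Each duration in sixteenth notes: eighth tied to quarter (eighth + quarter) = 6; a full sixteenth-note quintuplet (5 notes) (five quintuplet sixteenths span one quarter) = 4; quarter tied to eighth (quarter + eighth) = 6; half = 8; dotted quarter = 6; quarter = 4; eighth note = 2.
Altogether 6 + 4 + 6 + 8 + 6 + 4 + 2 = 36.
36 equals 36, so the answer is Yes.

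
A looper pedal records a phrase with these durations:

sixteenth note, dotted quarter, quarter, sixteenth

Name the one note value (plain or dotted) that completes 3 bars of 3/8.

3 bars of 3/8 = 18 sixteenth notes.
Working in sixteenth notes: sixteenth note = 1; dotted quarter = 6; quarter = 4; sixteenth = 1.
Adding: 1 + 6 + 4 + 1 = 12.
Remaining: 18 − 12 = 6 sixteenth notes, which is a dotted quarter note.

dotted quarter note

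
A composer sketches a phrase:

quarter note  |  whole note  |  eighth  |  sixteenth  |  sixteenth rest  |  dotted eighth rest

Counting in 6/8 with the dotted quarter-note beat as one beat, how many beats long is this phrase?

One dotted quarter-note beat = 6 sixteenth notes.
In sixteenth notes: quarter note = 4; whole note = 16; eighth = 2; sixteenth = 1; sixteenth rest = 1; dotted eighth rest = 3.
Altogether 4 + 16 + 2 + 1 + 1 + 3 = 27.
27 ÷ 6 = 4.5 beats.

4.5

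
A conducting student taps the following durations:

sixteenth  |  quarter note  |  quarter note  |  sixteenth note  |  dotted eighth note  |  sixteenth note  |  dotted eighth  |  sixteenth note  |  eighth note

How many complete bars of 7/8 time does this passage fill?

1

One bar of 7/8 = 14 sixteenth notes.
In sixteenth notes: sixteenth = 1; quarter note = 4; quarter note = 4; sixteenth note = 1; dotted eighth note = 3; sixteenth note = 1; dotted eighth = 3; sixteenth note = 1; eighth note = 2.
Adding: 1 + 4 + 4 + 1 + 3 + 1 + 3 + 1 + 2 = 20.
20 ÷ 14 = 1 complete bar with 6 left over.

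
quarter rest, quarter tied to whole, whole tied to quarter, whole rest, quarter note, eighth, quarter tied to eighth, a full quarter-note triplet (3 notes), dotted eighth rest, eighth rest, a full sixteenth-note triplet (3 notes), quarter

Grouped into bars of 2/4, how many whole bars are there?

One bar of 2/4 = 8 sixteenth notes.
Working in sixteenth notes: quarter rest = 4; quarter tied to whole (quarter + whole) = 20; whole tied to quarter (whole + quarter) = 20; whole rest = 16; quarter note = 4; eighth = 2; quarter tied to eighth (quarter + eighth) = 6; a full quarter-note triplet (3 notes) (three triplet quarters span one half) = 8; dotted eighth rest = 3; eighth rest = 2; a full sixteenth-note triplet (3 notes) (three triplet sixteenths span one eighth) = 2; quarter = 4.
Altogether 4 + 20 + 20 + 16 + 4 + 2 + 6 + 8 + 3 + 2 + 2 + 4 = 91.
91 ÷ 8 = 11 complete bars with 3 left over.

11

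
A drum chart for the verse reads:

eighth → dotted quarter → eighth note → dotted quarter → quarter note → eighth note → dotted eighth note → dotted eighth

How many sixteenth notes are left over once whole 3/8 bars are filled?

One bar of 3/8 = 6 sixteenth notes.
Working in sixteenth notes: eighth = 2; dotted quarter = 6; eighth note = 2; dotted quarter = 6; quarter note = 4; eighth note = 2; dotted eighth note = 3; dotted eighth = 3.
Sum: 2 + 6 + 2 + 6 + 4 + 2 + 3 + 3 = 28.
28 ÷ 6 = 4 complete bars with 4 sixteenth notes remaining.

4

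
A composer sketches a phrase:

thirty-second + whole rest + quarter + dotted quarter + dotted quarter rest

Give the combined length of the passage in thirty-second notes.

65

In thirty-second notes: thirty-second = 1; whole rest = 32; quarter = 8; dotted quarter = 12; dotted quarter rest = 12.
Altogether 1 + 32 + 8 + 12 + 12 = 65 thirty-second notes.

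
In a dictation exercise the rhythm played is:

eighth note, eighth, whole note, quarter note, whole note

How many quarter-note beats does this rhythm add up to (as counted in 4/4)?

One quarter-note beat = 2 eighth notes.
Working in eighth notes: eighth note = 1; eighth = 1; whole note = 8; quarter note = 2; whole note = 8.
Sum: 1 + 1 + 8 + 2 + 8 = 20.
20 ÷ 2 = 10 beats.

10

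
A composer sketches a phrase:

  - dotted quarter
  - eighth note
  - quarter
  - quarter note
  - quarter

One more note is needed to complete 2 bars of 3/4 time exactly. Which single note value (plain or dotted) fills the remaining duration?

quarter note

2 bars of 3/4 = 12 eighth notes.
Convert each value to eighth notes: dotted quarter = 3; eighth note = 1; quarter = 2; quarter note = 2; quarter = 2.
Adding: 3 + 1 + 2 + 2 + 2 = 10.
Remaining: 12 − 10 = 2 eighth notes, which is a quarter note.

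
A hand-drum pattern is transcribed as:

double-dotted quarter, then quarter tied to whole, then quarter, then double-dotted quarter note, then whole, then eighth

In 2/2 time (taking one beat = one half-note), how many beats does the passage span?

One half-note beat = 8 sixteenth notes.
Working in sixteenth notes: double-dotted quarter = 7; quarter tied to whole (quarter + whole) = 20; quarter = 4; double-dotted quarter note = 7; whole = 16; eighth = 2.
Total: 7 + 20 + 4 + 7 + 16 + 2 = 56.
56 ÷ 8 = 7 beats.

7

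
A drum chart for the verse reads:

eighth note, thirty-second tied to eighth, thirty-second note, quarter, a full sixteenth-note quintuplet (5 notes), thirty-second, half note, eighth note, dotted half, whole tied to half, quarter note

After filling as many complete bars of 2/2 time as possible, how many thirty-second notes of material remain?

31

One bar of 2/2 = 32 thirty-second notes.
Working in thirty-second notes: eighth note = 4; thirty-second tied to eighth (thirty-second + eighth) = 5; thirty-second note = 1; quarter = 8; a full sixteenth-note quintuplet (5 notes) (five quintuplet sixteenths span one quarter) = 8; thirty-second = 1; half note = 16; eighth note = 4; dotted half = 24; whole tied to half (whole + half) = 48; quarter note = 8.
Adding: 4 + 5 + 1 + 8 + 8 + 1 + 16 + 4 + 24 + 48 + 8 = 127.
127 ÷ 32 = 3 complete bars with 31 thirty-second notes remaining.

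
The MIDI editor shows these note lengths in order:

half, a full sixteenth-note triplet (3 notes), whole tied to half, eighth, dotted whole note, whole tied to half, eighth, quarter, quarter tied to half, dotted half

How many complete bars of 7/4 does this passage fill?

4

One bar of 7/4 = 14 eighth notes.
In eighth notes: half = 4; a full sixteenth-note triplet (3 notes) (three triplet sixteenths span one eighth) = 1; whole tied to half (whole + half) = 12; eighth = 1; dotted whole note = 12; whole tied to half (whole + half) = 12; eighth = 1; quarter = 2; quarter tied to half (quarter + half) = 6; dotted half = 6.
Adding: 4 + 1 + 12 + 1 + 12 + 12 + 1 + 2 + 6 + 6 = 57.
57 ÷ 14 = 4 complete bars with 1 left over.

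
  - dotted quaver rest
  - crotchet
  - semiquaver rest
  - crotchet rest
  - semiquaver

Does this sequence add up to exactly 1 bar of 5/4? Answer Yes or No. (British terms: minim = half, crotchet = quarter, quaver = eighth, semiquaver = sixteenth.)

No

One bar of 5/4 = 20 sixteenth notes.
Working in sixteenth notes: dotted quaver rest = 3; crotchet = 4; semiquaver rest = 1; crotchet rest = 4; semiquaver = 1.
Adding: 3 + 4 + 1 + 4 + 1 = 13.
13 falls short of 20, so the answer is No.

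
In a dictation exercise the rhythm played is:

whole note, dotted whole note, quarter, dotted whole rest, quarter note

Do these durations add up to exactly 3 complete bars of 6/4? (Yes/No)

One bar of 6/4 = 6 quarter notes, so 3 bars = 18.
In quarter notes: whole note = 4; dotted whole note = 6; quarter = 1; dotted whole rest = 6; quarter note = 1.
Adding: 4 + 6 + 1 + 6 + 1 = 18.
18 equals 18, so the answer is Yes.

Yes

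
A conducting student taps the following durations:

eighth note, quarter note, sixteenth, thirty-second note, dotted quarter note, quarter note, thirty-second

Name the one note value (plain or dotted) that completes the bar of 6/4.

The bar of 6/4 = 48 thirty-second notes.
Express everything in thirty-second notes: eighth note = 4; quarter note = 8; sixteenth = 2; thirty-second note = 1; dotted quarter note = 12; quarter note = 8; thirty-second = 1.
Adding: 4 + 8 + 2 + 1 + 12 + 8 + 1 = 36.
Remaining: 48 − 36 = 12 thirty-second notes, which is a dotted quarter note.

dotted quarter note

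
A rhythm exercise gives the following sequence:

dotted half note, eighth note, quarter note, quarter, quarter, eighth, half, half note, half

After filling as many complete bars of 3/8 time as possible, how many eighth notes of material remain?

One bar of 3/8 = 3 eighth notes.
Working in eighth notes: dotted half note = 6; eighth note = 1; quarter note = 2; quarter = 2; quarter = 2; eighth = 1; half = 4; half note = 4; half = 4.
Altogether 6 + 1 + 2 + 2 + 2 + 1 + 4 + 4 + 4 = 26.
26 ÷ 3 = 8 complete bars with 2 eighth notes remaining.

2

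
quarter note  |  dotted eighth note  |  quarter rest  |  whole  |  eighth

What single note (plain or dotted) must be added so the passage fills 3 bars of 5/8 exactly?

sixteenth note

3 bars of 5/8 = 30 sixteenth notes.
In sixteenth notes: quarter note = 4; dotted eighth note = 3; quarter rest = 4; whole = 16; eighth = 2.
Adding: 4 + 3 + 4 + 16 + 2 = 29.
Remaining: 30 − 29 = 1 sixteenth note, which is a sixteenth note.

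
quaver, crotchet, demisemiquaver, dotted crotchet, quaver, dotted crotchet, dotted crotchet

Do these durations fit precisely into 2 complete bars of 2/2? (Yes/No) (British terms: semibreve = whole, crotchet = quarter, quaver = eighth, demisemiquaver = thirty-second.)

No

One bar of 2/2 = 32 thirty-second notes, so 2 bars = 64.
Convert each value to thirty-second notes: quaver = 4; crotchet = 8; demisemiquaver = 1; dotted crotchet = 12; quaver = 4; dotted crotchet = 12; dotted crotchet = 12.
Total: 4 + 8 + 1 + 12 + 4 + 12 + 12 = 53.
53 falls short of 64, so the answer is No.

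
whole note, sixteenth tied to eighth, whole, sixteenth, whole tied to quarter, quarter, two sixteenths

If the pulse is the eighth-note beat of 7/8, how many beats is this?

One eighth-note beat = 2 sixteenth notes.
Convert each value to sixteenth notes: whole note = 16; sixteenth tied to eighth (sixteenth + eighth) = 3; whole = 16; sixteenth = 1; whole tied to quarter (whole + quarter) = 20; quarter = 4; sixteenth = 1; sixteenth = 1.
Sum: 16 + 3 + 16 + 1 + 20 + 4 + 1 + 1 = 62.
62 ÷ 2 = 31 beats.

31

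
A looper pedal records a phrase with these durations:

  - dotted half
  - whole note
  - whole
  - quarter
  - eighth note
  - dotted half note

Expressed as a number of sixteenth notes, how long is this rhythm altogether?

Working in sixteenth notes: dotted half = 12; whole note = 16; whole = 16; quarter = 4; eighth note = 2; dotted half note = 12.
Total: 12 + 16 + 16 + 4 + 2 + 12 = 62 sixteenth notes.

62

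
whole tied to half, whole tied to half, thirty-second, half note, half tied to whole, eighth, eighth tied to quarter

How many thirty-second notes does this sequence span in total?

Each duration in thirty-second notes: whole tied to half (whole + half) = 48; whole tied to half (whole + half) = 48; thirty-second = 1; half note = 16; half tied to whole (half + whole) = 48; eighth = 4; eighth tied to quarter (eighth + quarter) = 12.
Sum: 48 + 48 + 1 + 16 + 48 + 4 + 12 = 177 thirty-second notes.

177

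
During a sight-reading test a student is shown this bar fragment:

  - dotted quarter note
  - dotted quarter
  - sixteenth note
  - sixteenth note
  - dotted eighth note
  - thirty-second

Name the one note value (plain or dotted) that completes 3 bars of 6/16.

thirty-second note

3 bars of 6/16 = 36 thirty-second notes.
Convert each value to thirty-second notes: dotted quarter note = 12; dotted quarter = 12; sixteenth note = 2; sixteenth note = 2; dotted eighth note = 6; thirty-second = 1.
Total: 12 + 12 + 2 + 2 + 6 + 1 = 35.
Remaining: 36 − 35 = 1 thirty-second note, which is a thirty-second note.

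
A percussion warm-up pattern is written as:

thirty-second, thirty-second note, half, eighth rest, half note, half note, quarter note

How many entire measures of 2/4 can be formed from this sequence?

3

One bar of 2/4 = 16 thirty-second notes.
Each duration in thirty-second notes: thirty-second = 1; thirty-second note = 1; half = 16; eighth rest = 4; half note = 16; half note = 16; quarter note = 8.
Adding: 1 + 1 + 16 + 4 + 16 + 16 + 8 = 62.
62 ÷ 16 = 3 complete bars with 14 left over.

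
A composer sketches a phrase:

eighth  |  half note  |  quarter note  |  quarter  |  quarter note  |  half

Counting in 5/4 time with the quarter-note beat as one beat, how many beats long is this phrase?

7.5

One quarter-note beat = 2 eighth notes.
Each duration in eighth notes: eighth = 1; half note = 4; quarter note = 2; quarter = 2; quarter note = 2; half = 4.
Adding: 1 + 4 + 2 + 2 + 2 + 4 = 15.
15 ÷ 2 = 7.5 beats.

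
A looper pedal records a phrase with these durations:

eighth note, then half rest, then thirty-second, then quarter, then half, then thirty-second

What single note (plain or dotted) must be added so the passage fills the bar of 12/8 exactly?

The bar of 12/8 = 48 thirty-second notes.
Working in thirty-second notes: eighth note = 4; half rest = 16; thirty-second = 1; quarter = 8; half = 16; thirty-second = 1.
Adding: 4 + 16 + 1 + 8 + 16 + 1 = 46.
Remaining: 48 − 46 = 2 thirty-second notes, which is a sixteenth note.

sixteenth note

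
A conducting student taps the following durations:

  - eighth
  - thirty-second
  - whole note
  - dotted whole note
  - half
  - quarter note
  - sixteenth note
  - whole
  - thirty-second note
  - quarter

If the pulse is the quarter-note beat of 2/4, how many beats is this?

One quarter-note beat = 8 thirty-second notes.
Express everything in thirty-second notes: eighth = 4; thirty-second = 1; whole note = 32; dotted whole note = 48; half = 16; quarter note = 8; sixteenth note = 2; whole = 32; thirty-second note = 1; quarter = 8.
Total: 4 + 1 + 32 + 48 + 16 + 8 + 2 + 32 + 1 + 8 = 152.
152 ÷ 8 = 19 beats.

19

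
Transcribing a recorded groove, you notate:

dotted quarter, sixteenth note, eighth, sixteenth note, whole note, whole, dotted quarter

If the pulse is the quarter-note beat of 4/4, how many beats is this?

One quarter-note beat = 4 sixteenth notes.
Working in sixteenth notes: dotted quarter = 6; sixteenth note = 1; eighth = 2; sixteenth note = 1; whole note = 16; whole = 16; dotted quarter = 6.
Total: 6 + 1 + 2 + 1 + 16 + 16 + 6 = 48.
48 ÷ 4 = 12 beats.

12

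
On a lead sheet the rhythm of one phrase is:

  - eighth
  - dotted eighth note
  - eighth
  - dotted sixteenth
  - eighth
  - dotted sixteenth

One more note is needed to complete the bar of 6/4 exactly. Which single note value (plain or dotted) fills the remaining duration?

The bar of 6/4 = 48 thirty-second notes.
In thirty-second notes: eighth = 4; dotted eighth note = 6; eighth = 4; dotted sixteenth = 3; eighth = 4; dotted sixteenth = 3.
Altogether 4 + 6 + 4 + 3 + 4 + 3 = 24.
Remaining: 48 − 24 = 24 thirty-second notes, which is a dotted half note.

dotted half note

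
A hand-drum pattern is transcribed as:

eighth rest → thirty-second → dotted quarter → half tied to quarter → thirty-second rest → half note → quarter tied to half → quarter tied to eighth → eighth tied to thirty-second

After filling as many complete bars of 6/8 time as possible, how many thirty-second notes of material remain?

3

One bar of 6/8 = 24 thirty-second notes.
Working in thirty-second notes: eighth rest = 4; thirty-second = 1; dotted quarter = 12; half tied to quarter (half + quarter) = 24; thirty-second rest = 1; half note = 16; quarter tied to half (quarter + half) = 24; quarter tied to eighth (quarter + eighth) = 12; eighth tied to thirty-second (eighth + thirty-second) = 5.
Total: 4 + 1 + 12 + 24 + 1 + 16 + 24 + 12 + 5 = 99.
99 ÷ 24 = 4 complete bars with 3 thirty-second notes remaining.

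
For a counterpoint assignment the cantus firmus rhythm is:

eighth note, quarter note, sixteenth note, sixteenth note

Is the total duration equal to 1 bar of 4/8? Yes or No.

One bar of 4/8 = 8 sixteenth notes.
Each duration in sixteenth notes: eighth note = 2; quarter note = 4; sixteenth note = 1; sixteenth note = 1.
Adding: 2 + 4 + 1 + 1 = 8.
8 equals 8, so the answer is Yes.

Yes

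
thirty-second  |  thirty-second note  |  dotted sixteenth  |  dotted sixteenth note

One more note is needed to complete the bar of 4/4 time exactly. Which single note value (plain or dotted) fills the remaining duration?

dotted half note

The bar of 4/4 = 32 thirty-second notes.
Working in thirty-second notes: thirty-second = 1; thirty-second note = 1; dotted sixteenth = 3; dotted sixteenth note = 3.
Sum: 1 + 1 + 3 + 3 = 8.
Remaining: 32 − 8 = 24 thirty-second notes, which is a dotted half note.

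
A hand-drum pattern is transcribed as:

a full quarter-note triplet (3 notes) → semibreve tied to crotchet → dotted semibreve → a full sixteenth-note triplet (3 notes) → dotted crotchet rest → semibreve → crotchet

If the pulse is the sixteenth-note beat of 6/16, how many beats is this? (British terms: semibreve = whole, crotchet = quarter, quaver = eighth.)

80

One sixteenth-note beat = 2 thirty-second notes.
In thirty-second notes: a full quarter-note triplet (3 notes) (three triplet quarters span one half) = 16; semibreve tied to crotchet (semibreve + crotchet) = 40; dotted semibreve = 48; a full sixteenth-note triplet (3 notes) (three triplet sixteenths span one eighth) = 4; dotted crotchet rest = 12; semibreve = 32; crotchet = 8.
Sum: 16 + 40 + 48 + 4 + 12 + 32 + 8 = 160.
160 ÷ 2 = 80 beats.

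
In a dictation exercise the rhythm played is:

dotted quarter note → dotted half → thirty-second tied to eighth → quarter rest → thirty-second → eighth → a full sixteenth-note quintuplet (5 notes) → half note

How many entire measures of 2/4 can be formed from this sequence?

One bar of 2/4 = 16 thirty-second notes.
Convert each value to thirty-second notes: dotted quarter note = 12; dotted half = 24; thirty-second tied to eighth (thirty-second + eighth) = 5; quarter rest = 8; thirty-second = 1; eighth = 4; a full sixteenth-note quintuplet (5 notes) (five quintuplet sixteenths span one quarter) = 8; half note = 16.
Altogether 12 + 24 + 5 + 8 + 1 + 4 + 8 + 16 = 78.
78 ÷ 16 = 4 complete bars with 14 left over.

4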